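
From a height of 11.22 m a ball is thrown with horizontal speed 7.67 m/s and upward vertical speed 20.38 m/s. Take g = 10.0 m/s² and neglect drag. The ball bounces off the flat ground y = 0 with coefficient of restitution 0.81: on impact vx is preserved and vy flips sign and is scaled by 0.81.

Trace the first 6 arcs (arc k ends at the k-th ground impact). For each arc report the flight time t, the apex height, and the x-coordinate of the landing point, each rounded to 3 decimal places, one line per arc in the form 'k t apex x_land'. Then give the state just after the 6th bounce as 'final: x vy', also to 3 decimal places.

Arc 1: start y=11.220, vy=20.380 → t=4.567, apex=31.987, x_land=35.031, impact vy=-25.293
  bounce: vy ← 0.81·25.293 = 20.487
Arc 2: start y=0.000, vy=20.487 → t=4.097, apex=20.987, x_land=66.459, impact vy=-20.487
  bounce: vy ← 0.81·20.487 = 16.595
Arc 3: start y=0.000, vy=16.595 → t=3.319, apex=13.769, x_land=91.916, impact vy=-16.595
  bounce: vy ← 0.81·16.595 = 13.442
Arc 4: start y=0.000, vy=13.442 → t=2.688, apex=9.034, x_land=112.535, impact vy=-13.442
  bounce: vy ← 0.81·13.442 = 10.888
Arc 5: start y=0.000, vy=10.888 → t=2.178, apex=5.927, x_land=129.237, impact vy=-10.888
  bounce: vy ← 0.81·10.888 = 8.819
Arc 6: start y=0.000, vy=8.819 → t=1.764, apex=3.889, x_land=142.766, impact vy=-8.819
  bounce: vy ← 0.81·8.819 = 7.144

1 4.567 31.987 35.031
2 4.097 20.987 66.459
3 3.319 13.769 91.916
4 2.688 9.034 112.535
5 2.178 5.927 129.237
6 1.764 3.889 142.766
final: 142.766 7.144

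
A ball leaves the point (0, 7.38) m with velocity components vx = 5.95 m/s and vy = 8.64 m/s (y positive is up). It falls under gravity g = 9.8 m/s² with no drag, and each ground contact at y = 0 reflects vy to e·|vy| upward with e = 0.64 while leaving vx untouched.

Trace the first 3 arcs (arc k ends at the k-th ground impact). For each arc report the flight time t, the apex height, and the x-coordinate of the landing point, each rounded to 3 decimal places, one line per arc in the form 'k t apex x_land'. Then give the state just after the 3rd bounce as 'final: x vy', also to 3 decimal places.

1 2.393 11.189 14.237
2 1.934 4.583 25.745
3 1.238 1.877 33.111
final: 33.111 3.882

Arc 1: start y=7.380, vy=8.640 → t=2.393, apex=11.189, x_land=14.237, impact vy=-14.809
  bounce: vy ← 0.64·14.809 = 9.478
Arc 2: start y=0.000, vy=9.478 → t=1.934, apex=4.583, x_land=25.745, impact vy=-9.478
  bounce: vy ← 0.64·9.478 = 6.066
Arc 3: start y=0.000, vy=6.066 → t=1.238, apex=1.877, x_land=33.111, impact vy=-6.066
  bounce: vy ← 0.64·6.066 = 3.882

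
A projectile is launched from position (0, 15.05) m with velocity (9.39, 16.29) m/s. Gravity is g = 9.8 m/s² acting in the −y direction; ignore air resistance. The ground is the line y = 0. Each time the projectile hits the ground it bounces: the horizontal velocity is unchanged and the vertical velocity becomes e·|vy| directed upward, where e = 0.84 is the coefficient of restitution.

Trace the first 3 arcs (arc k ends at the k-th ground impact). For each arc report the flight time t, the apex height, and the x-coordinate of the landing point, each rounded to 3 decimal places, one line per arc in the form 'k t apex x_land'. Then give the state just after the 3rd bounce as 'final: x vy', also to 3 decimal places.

1 4.078 28.589 38.290
2 4.058 20.172 76.394
3 3.409 14.234 108.402
final: 108.402 14.030

Arc 1: start y=15.050, vy=16.290 → t=4.078, apex=28.589, x_land=38.290, impact vy=-23.672
  bounce: vy ← 0.84·23.672 = 19.884
Arc 2: start y=0.000, vy=19.884 → t=4.058, apex=20.172, x_land=76.394, impact vy=-19.884
  bounce: vy ← 0.84·19.884 = 16.703
Arc 3: start y=0.000, vy=16.703 → t=3.409, apex=14.234, x_land=108.402, impact vy=-16.703
  bounce: vy ← 0.84·16.703 = 14.030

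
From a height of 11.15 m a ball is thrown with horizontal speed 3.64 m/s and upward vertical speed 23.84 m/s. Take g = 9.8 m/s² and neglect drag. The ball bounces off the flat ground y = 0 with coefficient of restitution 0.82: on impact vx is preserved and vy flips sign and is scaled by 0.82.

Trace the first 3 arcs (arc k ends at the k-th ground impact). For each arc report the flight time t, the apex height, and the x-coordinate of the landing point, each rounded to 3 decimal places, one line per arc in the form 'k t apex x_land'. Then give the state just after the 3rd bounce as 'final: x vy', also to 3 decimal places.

Arc 1: start y=11.150, vy=23.840 → t=5.295, apex=40.147, x_land=19.274, impact vy=-28.051
  bounce: vy ← 0.82·28.051 = 23.002
Arc 2: start y=0.000, vy=23.002 → t=4.694, apex=26.995, x_land=36.361, impact vy=-23.002
  bounce: vy ← 0.82·23.002 = 18.862
Arc 3: start y=0.000, vy=18.862 → t=3.849, apex=18.151, x_land=50.373, impact vy=-18.862
  bounce: vy ← 0.82·18.862 = 15.467

1 5.295 40.147 19.274
2 4.694 26.995 36.361
3 3.849 18.151 50.373
final: 50.373 15.467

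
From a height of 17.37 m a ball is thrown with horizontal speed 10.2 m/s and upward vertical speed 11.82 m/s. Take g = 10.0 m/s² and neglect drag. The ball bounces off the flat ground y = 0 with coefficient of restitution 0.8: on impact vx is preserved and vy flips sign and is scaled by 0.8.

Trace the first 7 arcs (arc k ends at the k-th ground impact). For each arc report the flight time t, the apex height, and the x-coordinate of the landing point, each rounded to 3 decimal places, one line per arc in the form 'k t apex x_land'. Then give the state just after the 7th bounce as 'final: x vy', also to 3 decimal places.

1 3.389 24.356 34.568
2 3.531 15.588 70.588
3 2.825 9.976 99.403
4 2.260 6.385 122.455
5 1.808 4.086 140.897
6 1.446 2.615 155.651
7 1.157 1.674 167.454
final: 167.454 4.629

Arc 1: start y=17.370, vy=11.820 → t=3.389, apex=24.356, x_land=34.568, impact vy=-22.071
  bounce: vy ← 0.8·22.071 = 17.656
Arc 2: start y=0.000, vy=17.656 → t=3.531, apex=15.588, x_land=70.588, impact vy=-17.656
  bounce: vy ← 0.8·17.656 = 14.125
Arc 3: start y=0.000, vy=14.125 → t=2.825, apex=9.976, x_land=99.403, impact vy=-14.125
  bounce: vy ← 0.8·14.125 = 11.300
Arc 4: start y=0.000, vy=11.300 → t=2.260, apex=6.385, x_land=122.455, impact vy=-11.300
  bounce: vy ← 0.8·11.300 = 9.040
Arc 5: start y=0.000, vy=9.040 → t=1.808, apex=4.086, x_land=140.897, impact vy=-9.040
  bounce: vy ← 0.8·9.040 = 7.232
Arc 6: start y=0.000, vy=7.232 → t=1.446, apex=2.615, x_land=155.651, impact vy=-7.232
  bounce: vy ← 0.8·7.232 = 5.786
Arc 7: start y=0.000, vy=5.786 → t=1.157, apex=1.674, x_land=167.454, impact vy=-5.786
  bounce: vy ← 0.8·5.786 = 4.629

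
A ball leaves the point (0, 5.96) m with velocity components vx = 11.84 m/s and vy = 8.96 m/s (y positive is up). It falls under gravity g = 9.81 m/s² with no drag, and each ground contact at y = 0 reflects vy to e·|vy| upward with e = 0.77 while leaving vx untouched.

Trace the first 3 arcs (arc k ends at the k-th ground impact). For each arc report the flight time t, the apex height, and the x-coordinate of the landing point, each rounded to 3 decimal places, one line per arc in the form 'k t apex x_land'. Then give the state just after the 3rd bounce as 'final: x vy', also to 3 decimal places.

Arc 1: start y=5.960, vy=8.960 → t=2.345, apex=10.052, x_land=27.764, impact vy=-14.043
  bounce: vy ← 0.77·14.043 = 10.813
Arc 2: start y=0.000, vy=10.813 → t=2.205, apex=5.960, x_land=53.866, impact vy=-10.813
  bounce: vy ← 0.77·10.813 = 8.326
Arc 3: start y=0.000, vy=8.326 → t=1.698, apex=3.534, x_land=73.964, impact vy=-8.326
  bounce: vy ← 0.77·8.326 = 6.411

1 2.345 10.052 27.764
2 2.205 5.960 53.866
3 1.698 3.534 73.964
final: 73.964 6.411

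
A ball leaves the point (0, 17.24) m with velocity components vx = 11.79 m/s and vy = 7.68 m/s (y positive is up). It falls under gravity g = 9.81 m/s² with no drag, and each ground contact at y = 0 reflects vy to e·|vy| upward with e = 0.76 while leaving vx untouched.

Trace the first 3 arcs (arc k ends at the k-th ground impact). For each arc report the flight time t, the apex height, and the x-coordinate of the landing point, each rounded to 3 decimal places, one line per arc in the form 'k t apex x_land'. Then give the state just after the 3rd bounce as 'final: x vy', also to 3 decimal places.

Arc 1: start y=17.240, vy=7.680 → t=2.815, apex=20.246, x_land=33.183, impact vy=-19.931
  bounce: vy ← 0.76·19.931 = 15.147
Arc 2: start y=0.000, vy=15.147 → t=3.088, apex=11.694, x_land=69.593, impact vy=-15.147
  bounce: vy ← 0.76·15.147 = 11.512
Arc 3: start y=0.000, vy=11.512 → t=2.347, apex=6.755, x_land=97.263, impact vy=-11.512
  bounce: vy ← 0.76·11.512 = 8.749

1 2.815 20.246 33.183
2 3.088 11.694 69.593
3 2.347 6.755 97.263
final: 97.263 8.749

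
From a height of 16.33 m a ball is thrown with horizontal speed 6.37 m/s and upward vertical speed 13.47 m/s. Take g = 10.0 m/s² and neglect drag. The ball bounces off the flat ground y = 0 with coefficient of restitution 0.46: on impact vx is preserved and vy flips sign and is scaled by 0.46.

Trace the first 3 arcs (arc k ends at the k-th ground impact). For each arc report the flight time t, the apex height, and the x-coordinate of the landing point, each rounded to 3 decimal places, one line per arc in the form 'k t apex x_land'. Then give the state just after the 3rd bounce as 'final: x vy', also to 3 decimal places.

1 3.601 25.402 22.938
2 2.074 5.375 36.147
3 0.954 1.137 42.224
final: 42.224 2.194

Arc 1: start y=16.330, vy=13.470 → t=3.601, apex=25.402, x_land=22.938, impact vy=-22.540
  bounce: vy ← 0.46·22.540 = 10.368
Arc 2: start y=0.000, vy=10.368 → t=2.074, apex=5.375, x_land=36.147, impact vy=-10.368
  bounce: vy ← 0.46·10.368 = 4.769
Arc 3: start y=0.000, vy=4.769 → t=0.954, apex=1.137, x_land=42.224, impact vy=-4.769
  bounce: vy ← 0.46·4.769 = 2.194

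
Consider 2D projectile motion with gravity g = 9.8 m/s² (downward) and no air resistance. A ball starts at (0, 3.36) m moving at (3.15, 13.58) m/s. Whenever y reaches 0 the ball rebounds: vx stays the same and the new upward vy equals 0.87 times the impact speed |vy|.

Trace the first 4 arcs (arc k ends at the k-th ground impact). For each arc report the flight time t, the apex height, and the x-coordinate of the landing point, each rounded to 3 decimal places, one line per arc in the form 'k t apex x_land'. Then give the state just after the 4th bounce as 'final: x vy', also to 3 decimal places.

Arc 1: start y=3.360, vy=13.580 → t=3.000, apex=12.769, x_land=9.450, impact vy=-15.820
  bounce: vy ← 0.87·15.820 = 13.763
Arc 2: start y=0.000, vy=13.763 → t=2.809, apex=9.665, x_land=18.298, impact vy=-13.763
  bounce: vy ← 0.87·13.763 = 11.974
Arc 3: start y=0.000, vy=11.974 → t=2.444, apex=7.315, x_land=25.996, impact vy=-11.974
  bounce: vy ← 0.87·11.974 = 10.418
Arc 4: start y=0.000, vy=10.418 → t=2.126, apex=5.537, x_land=32.693, impact vy=-10.418
  bounce: vy ← 0.87·10.418 = 9.063

1 3.000 12.769 9.450
2 2.809 9.665 18.298
3 2.444 7.315 25.996
4 2.126 5.537 32.693
final: 32.693 9.063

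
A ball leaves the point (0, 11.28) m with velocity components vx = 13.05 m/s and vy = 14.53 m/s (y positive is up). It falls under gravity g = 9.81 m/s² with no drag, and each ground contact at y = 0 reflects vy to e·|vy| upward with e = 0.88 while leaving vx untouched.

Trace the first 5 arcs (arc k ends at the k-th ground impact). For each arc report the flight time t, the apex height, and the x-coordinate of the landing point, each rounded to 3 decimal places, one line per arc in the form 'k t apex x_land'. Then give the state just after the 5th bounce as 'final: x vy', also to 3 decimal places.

Arc 1: start y=11.280, vy=14.530 → t=3.601, apex=22.040, x_land=46.992, impact vy=-20.795
  bounce: vy ← 0.88·20.795 = 18.300
Arc 2: start y=0.000, vy=18.300 → t=3.731, apex=17.068, x_land=95.679, impact vy=-18.300
  bounce: vy ← 0.88·18.300 = 16.104
Arc 3: start y=0.000, vy=16.104 → t=3.283, apex=13.218, x_land=138.524, impact vy=-16.104
  bounce: vy ← 0.88·16.104 = 14.171
Arc 4: start y=0.000, vy=14.171 → t=2.889, apex=10.236, x_land=176.227, impact vy=-14.171
  bounce: vy ← 0.88·14.171 = 12.471
Arc 5: start y=0.000, vy=12.471 → t=2.542, apex=7.927, x_land=209.406, impact vy=-12.471
  bounce: vy ← 0.88·12.471 = 10.974

1 3.601 22.040 46.992
2 3.731 17.068 95.679
3 3.283 13.218 138.524
4 2.889 10.236 176.227
5 2.542 7.927 209.406
final: 209.406 10.974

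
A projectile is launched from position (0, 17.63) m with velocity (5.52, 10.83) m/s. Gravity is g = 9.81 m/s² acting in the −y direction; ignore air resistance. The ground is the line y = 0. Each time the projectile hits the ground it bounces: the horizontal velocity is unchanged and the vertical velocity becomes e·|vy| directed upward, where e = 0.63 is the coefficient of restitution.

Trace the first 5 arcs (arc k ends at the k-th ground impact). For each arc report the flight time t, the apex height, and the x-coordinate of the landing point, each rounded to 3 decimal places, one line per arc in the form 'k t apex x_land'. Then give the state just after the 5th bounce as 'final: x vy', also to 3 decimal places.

Arc 1: start y=17.630, vy=10.830 → t=3.298, apex=23.608, x_land=18.204, impact vy=-21.522
  bounce: vy ← 0.63·21.522 = 13.559
Arc 2: start y=0.000, vy=13.559 → t=2.764, apex=9.370, x_land=33.463, impact vy=-13.559
  bounce: vy ← 0.63·13.559 = 8.542
Arc 3: start y=0.000, vy=8.542 → t=1.741, apex=3.719, x_land=43.076, impact vy=-8.542
  bounce: vy ← 0.63·8.542 = 5.381
Arc 4: start y=0.000, vy=5.381 → t=1.097, apex=1.476, x_land=49.132, impact vy=-5.381
  bounce: vy ← 0.63·5.381 = 3.390
Arc 5: start y=0.000, vy=3.390 → t=0.691, apex=0.586, x_land=52.948, impact vy=-3.390
  bounce: vy ← 0.63·3.390 = 2.136

1 3.298 23.608 18.204
2 2.764 9.370 33.463
3 1.741 3.719 43.076
4 1.097 1.476 49.132
5 0.691 0.586 52.948
final: 52.948 2.136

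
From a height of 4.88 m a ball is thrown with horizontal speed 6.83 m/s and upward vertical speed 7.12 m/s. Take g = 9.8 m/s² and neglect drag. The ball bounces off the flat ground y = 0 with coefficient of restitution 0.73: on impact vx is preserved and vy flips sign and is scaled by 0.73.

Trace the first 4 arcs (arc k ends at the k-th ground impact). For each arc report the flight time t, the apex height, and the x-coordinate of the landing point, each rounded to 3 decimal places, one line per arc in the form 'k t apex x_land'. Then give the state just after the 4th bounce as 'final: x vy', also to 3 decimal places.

1 1.961 7.466 13.393
2 1.802 3.979 25.702
3 1.316 2.120 34.688
4 0.960 1.130 41.248
final: 41.248 3.435

Arc 1: start y=4.880, vy=7.120 → t=1.961, apex=7.466, x_land=13.393, impact vy=-12.097
  bounce: vy ← 0.73·12.097 = 8.831
Arc 2: start y=0.000, vy=8.831 → t=1.802, apex=3.979, x_land=25.702, impact vy=-8.831
  bounce: vy ← 0.73·8.831 = 6.447
Arc 3: start y=0.000, vy=6.447 → t=1.316, apex=2.120, x_land=34.688, impact vy=-6.447
  bounce: vy ← 0.73·6.447 = 4.706
Arc 4: start y=0.000, vy=4.706 → t=0.960, apex=1.130, x_land=41.248, impact vy=-4.706
  bounce: vy ← 0.73·4.706 = 3.435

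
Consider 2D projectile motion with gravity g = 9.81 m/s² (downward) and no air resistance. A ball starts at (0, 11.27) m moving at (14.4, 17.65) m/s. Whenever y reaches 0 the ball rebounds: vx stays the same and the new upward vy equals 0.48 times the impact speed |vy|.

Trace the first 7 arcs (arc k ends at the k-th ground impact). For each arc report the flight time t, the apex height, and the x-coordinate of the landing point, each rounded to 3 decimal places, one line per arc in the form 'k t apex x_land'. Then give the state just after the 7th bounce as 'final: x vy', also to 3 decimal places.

Arc 1: start y=11.270, vy=17.650 → t=4.152, apex=27.148, x_land=59.786, impact vy=-23.079
  bounce: vy ← 0.48·23.079 = 11.078
Arc 2: start y=0.000, vy=11.078 → t=2.258, apex=6.255, x_land=92.308, impact vy=-11.078
  bounce: vy ← 0.48·11.078 = 5.317
Arc 3: start y=0.000, vy=5.317 → t=1.084, apex=1.441, x_land=107.919, impact vy=-5.317
  bounce: vy ← 0.48·5.317 = 2.552
Arc 4: start y=0.000, vy=2.552 → t=0.520, apex=0.332, x_land=115.412, impact vy=-2.552
  bounce: vy ← 0.48·2.552 = 1.225
Arc 5: start y=0.000, vy=1.225 → t=0.250, apex=0.077, x_land=119.009, impact vy=-1.225
  bounce: vy ← 0.48·1.225 = 0.588
Arc 6: start y=0.000, vy=0.588 → t=0.120, apex=0.018, x_land=120.735, impact vy=-0.588
  bounce: vy ← 0.48·0.588 = 0.282
Arc 7: start y=0.000, vy=0.282 → t=0.058, apex=0.004, x_land=121.564, impact vy=-0.282
  bounce: vy ← 0.48·0.282 = 0.135

1 4.152 27.148 59.786
2 2.258 6.255 92.308
3 1.084 1.441 107.919
4 0.520 0.332 115.412
5 0.250 0.077 119.009
6 0.120 0.018 120.735
7 0.058 0.004 121.564
final: 121.564 0.135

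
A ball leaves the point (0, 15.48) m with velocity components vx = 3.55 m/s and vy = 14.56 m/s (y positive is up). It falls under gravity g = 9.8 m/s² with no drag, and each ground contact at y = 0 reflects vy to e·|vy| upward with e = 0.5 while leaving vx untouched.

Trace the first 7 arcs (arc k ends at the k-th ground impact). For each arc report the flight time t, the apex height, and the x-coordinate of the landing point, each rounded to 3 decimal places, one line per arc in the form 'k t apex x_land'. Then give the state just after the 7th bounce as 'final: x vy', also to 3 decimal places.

1 3.802 26.296 13.498
2 2.317 6.574 21.722
3 1.158 1.643 25.834
4 0.579 0.411 27.890
5 0.290 0.103 28.918
6 0.145 0.026 29.432
7 0.072 0.006 29.689
final: 29.689 0.177

Arc 1: start y=15.480, vy=14.560 → t=3.802, apex=26.296, x_land=13.498, impact vy=-22.702
  bounce: vy ← 0.5·22.702 = 11.351
Arc 2: start y=0.000, vy=11.351 → t=2.317, apex=6.574, x_land=21.722, impact vy=-11.351
  bounce: vy ← 0.5·11.351 = 5.676
Arc 3: start y=0.000, vy=5.676 → t=1.158, apex=1.643, x_land=25.834, impact vy=-5.676
  bounce: vy ← 0.5·5.676 = 2.838
Arc 4: start y=0.000, vy=2.838 → t=0.579, apex=0.411, x_land=27.890, impact vy=-2.838
  bounce: vy ← 0.5·2.838 = 1.419
Arc 5: start y=0.000, vy=1.419 → t=0.290, apex=0.103, x_land=28.918, impact vy=-1.419
  bounce: vy ← 0.5·1.419 = 0.709
Arc 6: start y=0.000, vy=0.709 → t=0.145, apex=0.026, x_land=29.432, impact vy=-0.709
  bounce: vy ← 0.5·0.709 = 0.355
Arc 7: start y=0.000, vy=0.355 → t=0.072, apex=0.006, x_land=29.689, impact vy=-0.355
  bounce: vy ← 0.5·0.355 = 0.177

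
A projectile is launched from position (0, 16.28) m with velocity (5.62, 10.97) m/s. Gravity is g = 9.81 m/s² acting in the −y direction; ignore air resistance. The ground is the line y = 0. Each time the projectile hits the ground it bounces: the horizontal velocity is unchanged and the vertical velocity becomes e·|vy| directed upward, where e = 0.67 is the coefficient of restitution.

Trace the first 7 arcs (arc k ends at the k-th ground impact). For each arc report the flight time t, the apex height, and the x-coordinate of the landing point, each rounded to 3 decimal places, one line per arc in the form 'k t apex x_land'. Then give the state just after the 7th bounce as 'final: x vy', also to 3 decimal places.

1 3.256 22.414 18.298
2 2.864 10.061 34.396
3 1.919 4.517 45.182
4 1.286 2.027 52.409
5 0.862 0.910 57.250
6 0.577 0.409 60.494
7 0.387 0.183 62.668
final: 62.668 1.271

Arc 1: start y=16.280, vy=10.970 → t=3.256, apex=22.414, x_land=18.298, impact vy=-20.970
  bounce: vy ← 0.67·20.970 = 14.050
Arc 2: start y=0.000, vy=14.050 → t=2.864, apex=10.061, x_land=34.396, impact vy=-14.050
  bounce: vy ← 0.67·14.050 = 9.414
Arc 3: start y=0.000, vy=9.414 → t=1.919, apex=4.517, x_land=45.182, impact vy=-9.414
  bounce: vy ← 0.67·9.414 = 6.307
Arc 4: start y=0.000, vy=6.307 → t=1.286, apex=2.027, x_land=52.409, impact vy=-6.307
  bounce: vy ← 0.67·6.307 = 4.226
Arc 5: start y=0.000, vy=4.226 → t=0.862, apex=0.910, x_land=57.250, impact vy=-4.226
  bounce: vy ← 0.67·4.226 = 2.831
Arc 6: start y=0.000, vy=2.831 → t=0.577, apex=0.409, x_land=60.494, impact vy=-2.831
  bounce: vy ← 0.67·2.831 = 1.897
Arc 7: start y=0.000, vy=1.897 → t=0.387, apex=0.183, x_land=62.668, impact vy=-1.897
  bounce: vy ← 0.67·1.897 = 1.271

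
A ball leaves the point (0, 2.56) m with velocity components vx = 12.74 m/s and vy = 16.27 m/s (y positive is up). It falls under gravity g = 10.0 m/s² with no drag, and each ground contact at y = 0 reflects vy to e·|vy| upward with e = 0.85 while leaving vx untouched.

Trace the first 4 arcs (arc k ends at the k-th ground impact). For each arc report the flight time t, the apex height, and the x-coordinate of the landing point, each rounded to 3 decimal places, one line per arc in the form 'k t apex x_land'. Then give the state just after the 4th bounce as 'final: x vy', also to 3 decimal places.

1 3.404 15.796 43.372
2 3.022 11.412 81.867
3 2.568 8.245 114.587
4 2.183 5.957 142.400
final: 142.400 9.278

Arc 1: start y=2.560, vy=16.270 → t=3.404, apex=15.796, x_land=43.372, impact vy=-17.774
  bounce: vy ← 0.85·17.774 = 15.108
Arc 2: start y=0.000, vy=15.108 → t=3.022, apex=11.412, x_land=81.867, impact vy=-15.108
  bounce: vy ← 0.85·15.108 = 12.842
Arc 3: start y=0.000, vy=12.842 → t=2.568, apex=8.245, x_land=114.587, impact vy=-12.842
  bounce: vy ← 0.85·12.842 = 10.915
Arc 4: start y=0.000, vy=10.915 → t=2.183, apex=5.957, x_land=142.400, impact vy=-10.915
  bounce: vy ← 0.85·10.915 = 9.278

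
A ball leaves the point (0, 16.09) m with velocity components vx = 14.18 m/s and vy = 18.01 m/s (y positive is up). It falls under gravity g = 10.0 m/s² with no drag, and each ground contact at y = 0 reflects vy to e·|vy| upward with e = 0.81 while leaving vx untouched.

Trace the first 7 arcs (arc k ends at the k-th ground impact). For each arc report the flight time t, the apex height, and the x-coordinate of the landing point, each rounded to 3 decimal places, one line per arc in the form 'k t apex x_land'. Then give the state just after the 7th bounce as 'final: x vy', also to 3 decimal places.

1 4.343 32.308 61.583
2 4.118 21.197 119.976
3 3.336 13.908 167.275
4 2.702 9.125 205.586
5 2.188 5.987 236.619
6 1.773 3.928 261.755
7 1.436 2.577 282.116
final: 282.116 5.815

Arc 1: start y=16.090, vy=18.010 → t=4.343, apex=32.308, x_land=61.583, impact vy=-25.420
  bounce: vy ← 0.81·25.420 = 20.590
Arc 2: start y=0.000, vy=20.590 → t=4.118, apex=21.197, x_land=119.976, impact vy=-20.590
  bounce: vy ← 0.81·20.590 = 16.678
Arc 3: start y=0.000, vy=16.678 → t=3.336, apex=13.908, x_land=167.275, impact vy=-16.678
  bounce: vy ← 0.81·16.678 = 13.509
Arc 4: start y=0.000, vy=13.509 → t=2.702, apex=9.125, x_land=205.586, impact vy=-13.509
  bounce: vy ← 0.81·13.509 = 10.942
Arc 5: start y=0.000, vy=10.942 → t=2.188, apex=5.987, x_land=236.619, impact vy=-10.942
  bounce: vy ← 0.81·10.942 = 8.863
Arc 6: start y=0.000, vy=8.863 → t=1.773, apex=3.928, x_land=261.755, impact vy=-8.863
  bounce: vy ← 0.81·8.863 = 7.179
Arc 7: start y=0.000, vy=7.179 → t=1.436, apex=2.577, x_land=282.116, impact vy=-7.179
  bounce: vy ← 0.81·7.179 = 5.815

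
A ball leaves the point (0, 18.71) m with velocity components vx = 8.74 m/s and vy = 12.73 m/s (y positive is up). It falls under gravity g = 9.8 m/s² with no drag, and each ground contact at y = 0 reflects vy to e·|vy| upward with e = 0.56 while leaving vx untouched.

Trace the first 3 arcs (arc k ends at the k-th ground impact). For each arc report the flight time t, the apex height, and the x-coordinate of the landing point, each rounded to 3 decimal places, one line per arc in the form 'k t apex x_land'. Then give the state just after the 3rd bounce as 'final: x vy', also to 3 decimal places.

Arc 1: start y=18.710, vy=12.730 → t=3.645, apex=26.978, x_land=31.861, impact vy=-22.995
  bounce: vy ← 0.56·22.995 = 12.877
Arc 2: start y=0.000, vy=12.877 → t=2.628, apex=8.460, x_land=54.830, impact vy=-12.877
  bounce: vy ← 0.56·12.877 = 7.211
Arc 3: start y=0.000, vy=7.211 → t=1.472, apex=2.653, x_land=67.692, impact vy=-7.211
  bounce: vy ← 0.56·7.211 = 4.038

1 3.645 26.978 31.861
2 2.628 8.460 54.830
3 1.472 2.653 67.692
final: 67.692 4.038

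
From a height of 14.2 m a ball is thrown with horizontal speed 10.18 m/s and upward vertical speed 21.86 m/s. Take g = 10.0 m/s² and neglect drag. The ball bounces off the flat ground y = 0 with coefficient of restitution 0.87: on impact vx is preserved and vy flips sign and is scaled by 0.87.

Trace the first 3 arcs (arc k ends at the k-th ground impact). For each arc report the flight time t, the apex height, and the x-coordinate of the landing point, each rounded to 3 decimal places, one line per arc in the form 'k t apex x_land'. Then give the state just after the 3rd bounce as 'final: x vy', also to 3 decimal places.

Arc 1: start y=14.200, vy=21.860 → t=4.946, apex=38.093, x_land=50.352, impact vy=-27.602
  bounce: vy ← 0.87·27.602 = 24.014
Arc 2: start y=0.000, vy=24.014 → t=4.803, apex=28.833, x_land=99.244, impact vy=-24.014
  bounce: vy ← 0.87·24.014 = 20.892
Arc 3: start y=0.000, vy=20.892 → t=4.178, apex=21.823, x_land=141.779, impact vy=-20.892
  bounce: vy ← 0.87·20.892 = 18.176

1 4.946 38.093 50.352
2 4.803 28.833 99.244
3 4.178 21.823 141.779
final: 141.779 18.176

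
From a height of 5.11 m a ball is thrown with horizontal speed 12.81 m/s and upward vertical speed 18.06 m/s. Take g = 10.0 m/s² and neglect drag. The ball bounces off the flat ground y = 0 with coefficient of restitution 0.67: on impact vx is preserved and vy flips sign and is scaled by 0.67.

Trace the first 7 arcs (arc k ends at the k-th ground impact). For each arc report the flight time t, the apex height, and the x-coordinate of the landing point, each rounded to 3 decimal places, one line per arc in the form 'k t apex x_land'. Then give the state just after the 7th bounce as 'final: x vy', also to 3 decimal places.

1 3.876 21.418 49.648
2 2.773 9.615 85.175
3 1.858 4.316 108.978
4 1.245 1.937 124.926
5 0.834 0.870 135.611
6 0.559 0.390 142.770
7 0.374 0.175 147.567
final: 147.567 1.254

Arc 1: start y=5.110, vy=18.060 → t=3.876, apex=21.418, x_land=49.648, impact vy=-20.697
  bounce: vy ← 0.67·20.697 = 13.867
Arc 2: start y=0.000, vy=13.867 → t=2.773, apex=9.615, x_land=85.175, impact vy=-13.867
  bounce: vy ← 0.67·13.867 = 9.291
Arc 3: start y=0.000, vy=9.291 → t=1.858, apex=4.316, x_land=108.978, impact vy=-9.291
  bounce: vy ← 0.67·9.291 = 6.225
Arc 4: start y=0.000, vy=6.225 → t=1.245, apex=1.937, x_land=124.926, impact vy=-6.225
  bounce: vy ← 0.67·6.225 = 4.171
Arc 5: start y=0.000, vy=4.171 → t=0.834, apex=0.870, x_land=135.611, impact vy=-4.171
  bounce: vy ← 0.67·4.171 = 2.794
Arc 6: start y=0.000, vy=2.794 → t=0.559, apex=0.390, x_land=142.770, impact vy=-2.794
  bounce: vy ← 0.67·2.794 = 1.872
Arc 7: start y=0.000, vy=1.872 → t=0.374, apex=0.175, x_land=147.567, impact vy=-1.872
  bounce: vy ← 0.67·1.872 = 1.254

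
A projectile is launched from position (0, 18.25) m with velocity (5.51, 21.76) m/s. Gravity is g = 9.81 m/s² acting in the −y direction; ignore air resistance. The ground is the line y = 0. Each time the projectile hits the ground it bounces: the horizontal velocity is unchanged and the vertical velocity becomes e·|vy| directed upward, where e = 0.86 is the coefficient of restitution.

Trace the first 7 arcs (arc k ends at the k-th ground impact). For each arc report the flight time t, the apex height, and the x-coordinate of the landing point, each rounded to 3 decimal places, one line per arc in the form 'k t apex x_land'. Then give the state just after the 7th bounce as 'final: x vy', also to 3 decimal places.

1 5.158 42.383 28.419
2 5.056 31.347 56.277
3 4.348 23.184 80.236
4 3.739 17.147 100.840
5 3.216 12.682 118.559
6 2.766 9.380 133.798
7 2.378 6.937 146.904
final: 146.904 10.033

Arc 1: start y=18.250, vy=21.760 → t=5.158, apex=42.383, x_land=28.419, impact vy=-28.837
  bounce: vy ← 0.86·28.837 = 24.800
Arc 2: start y=0.000, vy=24.800 → t=5.056, apex=31.347, x_land=56.277, impact vy=-24.800
  bounce: vy ← 0.86·24.800 = 21.328
Arc 3: start y=0.000, vy=21.328 → t=4.348, apex=23.184, x_land=80.236, impact vy=-21.328
  bounce: vy ← 0.86·21.328 = 18.342
Arc 4: start y=0.000, vy=18.342 → t=3.739, apex=17.147, x_land=100.840, impact vy=-18.342
  bounce: vy ← 0.86·18.342 = 15.774
Arc 5: start y=0.000, vy=15.774 → t=3.216, apex=12.682, x_land=118.559, impact vy=-15.774
  bounce: vy ← 0.86·15.774 = 13.566
Arc 6: start y=0.000, vy=13.566 → t=2.766, apex=9.380, x_land=133.798, impact vy=-13.566
  bounce: vy ← 0.86·13.566 = 11.666
Arc 7: start y=0.000, vy=11.666 → t=2.378, apex=6.937, x_land=146.904, impact vy=-11.666
  bounce: vy ← 0.86·11.666 = 10.033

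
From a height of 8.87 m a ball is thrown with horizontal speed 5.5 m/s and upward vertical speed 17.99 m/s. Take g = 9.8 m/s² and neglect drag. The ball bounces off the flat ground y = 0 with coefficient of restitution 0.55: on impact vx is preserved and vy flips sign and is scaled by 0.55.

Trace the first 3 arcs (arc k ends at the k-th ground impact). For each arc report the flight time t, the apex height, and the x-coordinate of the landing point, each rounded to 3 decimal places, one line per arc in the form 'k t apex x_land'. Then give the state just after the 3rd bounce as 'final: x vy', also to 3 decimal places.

Arc 1: start y=8.870, vy=17.990 → t=4.112, apex=25.382, x_land=22.614, impact vy=-22.305
  bounce: vy ← 0.55·22.305 = 12.267
Arc 2: start y=0.000, vy=12.267 → t=2.504, apex=7.678, x_land=36.384, impact vy=-12.267
  bounce: vy ← 0.55·12.267 = 6.747
Arc 3: start y=0.000, vy=6.747 → t=1.377, apex=2.323, x_land=43.957, impact vy=-6.747
  bounce: vy ← 0.55·6.747 = 3.711

1 4.112 25.382 22.614
2 2.504 7.678 36.384
3 1.377 2.323 43.957
final: 43.957 3.711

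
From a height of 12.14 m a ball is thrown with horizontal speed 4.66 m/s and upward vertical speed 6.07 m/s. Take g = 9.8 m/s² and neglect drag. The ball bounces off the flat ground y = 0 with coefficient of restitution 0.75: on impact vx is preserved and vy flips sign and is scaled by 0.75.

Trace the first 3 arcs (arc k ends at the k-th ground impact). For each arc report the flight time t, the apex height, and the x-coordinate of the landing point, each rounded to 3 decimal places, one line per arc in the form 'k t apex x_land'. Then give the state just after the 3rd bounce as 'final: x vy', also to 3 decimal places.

Arc 1: start y=12.140, vy=6.070 → t=2.311, apex=14.020, x_land=10.769, impact vy=-16.577
  bounce: vy ← 0.75·16.577 = 12.433
Arc 2: start y=0.000, vy=12.433 → t=2.537, apex=7.886, x_land=22.592, impact vy=-12.433
  bounce: vy ← 0.75·12.433 = 9.324
Arc 3: start y=0.000, vy=9.324 → t=1.903, apex=4.436, x_land=31.460, impact vy=-9.324
  bounce: vy ← 0.75·9.324 = 6.993

1 2.311 14.020 10.769
2 2.537 7.886 22.592
3 1.903 4.436 31.460
final: 31.460 6.993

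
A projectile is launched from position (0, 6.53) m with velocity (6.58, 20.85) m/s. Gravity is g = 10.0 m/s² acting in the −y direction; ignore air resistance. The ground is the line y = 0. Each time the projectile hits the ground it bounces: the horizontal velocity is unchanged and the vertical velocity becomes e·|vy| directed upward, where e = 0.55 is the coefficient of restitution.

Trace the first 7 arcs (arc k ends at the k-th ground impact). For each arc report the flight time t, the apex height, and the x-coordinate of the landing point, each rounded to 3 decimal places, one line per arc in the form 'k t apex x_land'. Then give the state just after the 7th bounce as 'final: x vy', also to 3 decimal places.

1 4.463 28.266 29.364
2 2.615 8.551 46.574
3 1.438 2.587 56.039
4 0.791 0.782 61.245
5 0.435 0.237 64.108
6 0.239 0.072 65.683
7 0.132 0.022 66.549
final: 66.549 0.362

Arc 1: start y=6.530, vy=20.850 → t=4.463, apex=28.266, x_land=29.364, impact vy=-23.777
  bounce: vy ← 0.55·23.777 = 13.077
Arc 2: start y=0.000, vy=13.077 → t=2.615, apex=8.551, x_land=46.574, impact vy=-13.077
  bounce: vy ← 0.55·13.077 = 7.192
Arc 3: start y=0.000, vy=7.192 → t=1.438, apex=2.587, x_land=56.039, impact vy=-7.192
  bounce: vy ← 0.55·7.192 = 3.956
Arc 4: start y=0.000, vy=3.956 → t=0.791, apex=0.782, x_land=61.245, impact vy=-3.956
  bounce: vy ← 0.55·3.956 = 2.176
Arc 5: start y=0.000, vy=2.176 → t=0.435, apex=0.237, x_land=64.108, impact vy=-2.176
  bounce: vy ← 0.55·2.176 = 1.197
Arc 6: start y=0.000, vy=1.197 → t=0.239, apex=0.072, x_land=65.683, impact vy=-1.197
  bounce: vy ← 0.55·1.197 = 0.658
Arc 7: start y=0.000, vy=0.658 → t=0.132, apex=0.022, x_land=66.549, impact vy=-0.658
  bounce: vy ← 0.55·0.658 = 0.362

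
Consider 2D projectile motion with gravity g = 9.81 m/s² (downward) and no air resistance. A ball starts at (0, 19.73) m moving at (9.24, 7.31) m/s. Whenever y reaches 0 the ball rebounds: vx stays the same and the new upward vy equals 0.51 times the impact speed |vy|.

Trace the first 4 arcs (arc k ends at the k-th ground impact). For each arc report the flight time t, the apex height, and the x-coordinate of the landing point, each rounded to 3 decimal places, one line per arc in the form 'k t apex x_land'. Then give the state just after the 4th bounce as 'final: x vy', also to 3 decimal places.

1 2.885 22.454 26.655
2 2.182 5.840 46.820
3 1.113 1.519 57.104
4 0.568 0.395 62.349
final: 62.349 1.420

Arc 1: start y=19.730, vy=7.310 → t=2.885, apex=22.454, x_land=26.655, impact vy=-20.989
  bounce: vy ← 0.51·20.989 = 10.704
Arc 2: start y=0.000, vy=10.704 → t=2.182, apex=5.840, x_land=46.820, impact vy=-10.704
  bounce: vy ← 0.51·10.704 = 5.459
Arc 3: start y=0.000, vy=5.459 → t=1.113, apex=1.519, x_land=57.104, impact vy=-5.459
  bounce: vy ← 0.51·5.459 = 2.784
Arc 4: start y=0.000, vy=2.784 → t=0.568, apex=0.395, x_land=62.349, impact vy=-2.784
  bounce: vy ← 0.51·2.784 = 1.420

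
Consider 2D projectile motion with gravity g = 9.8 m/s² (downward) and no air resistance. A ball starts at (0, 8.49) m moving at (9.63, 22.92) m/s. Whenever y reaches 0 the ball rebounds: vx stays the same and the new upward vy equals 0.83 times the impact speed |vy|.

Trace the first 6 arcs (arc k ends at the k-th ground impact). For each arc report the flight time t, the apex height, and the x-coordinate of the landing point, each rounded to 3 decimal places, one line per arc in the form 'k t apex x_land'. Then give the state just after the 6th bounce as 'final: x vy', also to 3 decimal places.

Arc 1: start y=8.490, vy=22.920 → t=5.023, apex=35.292, x_land=48.367, impact vy=-26.301
  bounce: vy ← 0.83·26.301 = 21.830
Arc 2: start y=0.000, vy=21.830 → t=4.455, apex=24.313, x_land=91.269, impact vy=-21.830
  bounce: vy ← 0.83·21.830 = 18.119
Arc 3: start y=0.000, vy=18.119 → t=3.698, apex=16.749, x_land=126.877, impact vy=-18.119
  bounce: vy ← 0.83·18.119 = 15.038
Arc 4: start y=0.000, vy=15.038 → t=3.069, apex=11.538, x_land=156.433, impact vy=-15.038
  bounce: vy ← 0.83·15.038 = 12.482
Arc 5: start y=0.000, vy=12.482 → t=2.547, apex=7.949, x_land=180.963, impact vy=-12.482
  bounce: vy ← 0.83·12.482 = 10.360
Arc 6: start y=0.000, vy=10.360 → t=2.114, apex=5.476, x_land=201.324, impact vy=-10.360
  bounce: vy ← 0.83·10.360 = 8.599

1 5.023 35.292 48.367
2 4.455 24.313 91.269
3 3.698 16.749 126.877
4 3.069 11.538 156.433
5 2.547 7.949 180.963
6 2.114 5.476 201.324
final: 201.324 8.599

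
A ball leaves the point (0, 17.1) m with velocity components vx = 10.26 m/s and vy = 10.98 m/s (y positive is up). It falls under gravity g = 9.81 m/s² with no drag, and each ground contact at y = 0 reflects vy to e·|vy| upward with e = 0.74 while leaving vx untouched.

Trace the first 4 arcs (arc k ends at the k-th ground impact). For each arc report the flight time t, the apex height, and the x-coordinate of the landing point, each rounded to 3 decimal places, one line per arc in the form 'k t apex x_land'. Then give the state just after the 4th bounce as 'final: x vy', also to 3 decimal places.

1 3.296 23.245 33.819
2 3.222 12.729 66.875
3 2.384 6.970 91.337
4 1.764 3.817 109.438
final: 109.438 6.404

Arc 1: start y=17.100, vy=10.980 → t=3.296, apex=23.245, x_land=33.819, impact vy=-21.356
  bounce: vy ← 0.74·21.356 = 15.803
Arc 2: start y=0.000, vy=15.803 → t=3.222, apex=12.729, x_land=66.875, impact vy=-15.803
  bounce: vy ← 0.74·15.803 = 11.694
Arc 3: start y=0.000, vy=11.694 → t=2.384, apex=6.970, x_land=91.337, impact vy=-11.694
  bounce: vy ← 0.74·11.694 = 8.654
Arc 4: start y=0.000, vy=8.654 → t=1.764, apex=3.817, x_land=109.438, impact vy=-8.654
  bounce: vy ← 0.74·8.654 = 6.404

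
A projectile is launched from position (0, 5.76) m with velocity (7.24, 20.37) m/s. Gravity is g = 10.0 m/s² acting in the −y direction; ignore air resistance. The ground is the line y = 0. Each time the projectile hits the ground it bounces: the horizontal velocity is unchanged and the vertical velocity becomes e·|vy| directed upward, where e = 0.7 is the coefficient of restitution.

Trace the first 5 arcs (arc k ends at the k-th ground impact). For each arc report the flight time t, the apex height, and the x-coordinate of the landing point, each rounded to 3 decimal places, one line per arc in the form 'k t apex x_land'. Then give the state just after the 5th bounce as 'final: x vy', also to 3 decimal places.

1 4.339 26.507 31.418
2 3.223 12.988 54.756
3 2.256 6.364 71.092
4 1.579 3.119 82.528
5 1.106 1.528 90.533
final: 90.533 3.870

Arc 1: start y=5.760, vy=20.370 → t=4.339, apex=26.507, x_land=31.418, impact vy=-23.025
  bounce: vy ← 0.7·23.025 = 16.117
Arc 2: start y=0.000, vy=16.117 → t=3.223, apex=12.988, x_land=54.756, impact vy=-16.117
  bounce: vy ← 0.7·16.117 = 11.282
Arc 3: start y=0.000, vy=11.282 → t=2.256, apex=6.364, x_land=71.092, impact vy=-11.282
  bounce: vy ← 0.7·11.282 = 7.897
Arc 4: start y=0.000, vy=7.897 → t=1.579, apex=3.119, x_land=82.528, impact vy=-7.897
  bounce: vy ← 0.7·7.897 = 5.528
Arc 5: start y=0.000, vy=5.528 → t=1.106, apex=1.528, x_land=90.533, impact vy=-5.528
  bounce: vy ← 0.7·5.528 = 3.870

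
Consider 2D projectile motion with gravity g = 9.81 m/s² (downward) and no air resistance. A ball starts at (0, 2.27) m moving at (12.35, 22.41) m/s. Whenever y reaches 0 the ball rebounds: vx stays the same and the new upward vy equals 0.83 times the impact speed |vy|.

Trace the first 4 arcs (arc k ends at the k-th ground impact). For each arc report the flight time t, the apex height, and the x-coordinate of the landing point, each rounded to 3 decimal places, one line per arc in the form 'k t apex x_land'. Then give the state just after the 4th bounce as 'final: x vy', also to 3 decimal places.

1 4.668 27.867 57.649
2 3.957 19.197 106.514
3 3.284 13.225 147.072
4 2.726 9.111 180.735
final: 180.735 11.097

Arc 1: start y=2.270, vy=22.410 → t=4.668, apex=27.867, x_land=57.649, impact vy=-23.383
  bounce: vy ← 0.83·23.383 = 19.408
Arc 2: start y=0.000, vy=19.408 → t=3.957, apex=19.197, x_land=106.514, impact vy=-19.408
  bounce: vy ← 0.83·19.408 = 16.108
Arc 3: start y=0.000, vy=16.108 → t=3.284, apex=13.225, x_land=147.072, impact vy=-16.108
  bounce: vy ← 0.83·16.108 = 13.370
Arc 4: start y=0.000, vy=13.370 → t=2.726, apex=9.111, x_land=180.735, impact vy=-13.370
  bounce: vy ← 0.83·13.370 = 11.097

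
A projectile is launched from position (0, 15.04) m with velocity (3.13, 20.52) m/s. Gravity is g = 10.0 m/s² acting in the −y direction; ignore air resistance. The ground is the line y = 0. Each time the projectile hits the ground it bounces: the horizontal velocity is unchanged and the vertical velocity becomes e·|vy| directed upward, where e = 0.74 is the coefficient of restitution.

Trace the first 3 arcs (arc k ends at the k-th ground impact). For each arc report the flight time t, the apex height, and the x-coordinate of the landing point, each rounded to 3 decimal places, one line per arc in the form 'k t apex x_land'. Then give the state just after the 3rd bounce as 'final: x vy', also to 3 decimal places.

Arc 1: start y=15.040, vy=20.520 → t=4.739, apex=36.094, x_land=14.832, impact vy=-26.868
  bounce: vy ← 0.74·26.868 = 19.882
Arc 2: start y=0.000, vy=19.882 → t=3.976, apex=19.765, x_land=27.279, impact vy=-19.882
  bounce: vy ← 0.74·19.882 = 14.713
Arc 3: start y=0.000, vy=14.713 → t=2.943, apex=10.823, x_land=36.489, impact vy=-14.713
  bounce: vy ← 0.74·14.713 = 10.887

1 4.739 36.094 14.832
2 3.976 19.765 27.279
3 2.943 10.823 36.489
final: 36.489 10.887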